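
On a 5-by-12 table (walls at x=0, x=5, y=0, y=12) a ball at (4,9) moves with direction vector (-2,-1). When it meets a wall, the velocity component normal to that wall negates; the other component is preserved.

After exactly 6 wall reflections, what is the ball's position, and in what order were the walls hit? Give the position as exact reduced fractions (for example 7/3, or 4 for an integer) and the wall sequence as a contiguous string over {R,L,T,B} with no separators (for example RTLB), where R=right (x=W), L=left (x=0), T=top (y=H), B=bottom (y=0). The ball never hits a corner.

1. t=2 → L at (0,7); v=(2,-1)
2. t=5/2 → R at (5,9/2); v=(-2,-1)
3. t=5/2 → L at (0,2); v=(2,-1)
4. t=2 → B at (4,0); v=(2,1)
5. t=1/2 → R at (5,1/2); v=(-2,1)
6. t=5/2 → L at (0,3); v=(2,1)

Final position: (0,3)
Wall sequence: LRLBRL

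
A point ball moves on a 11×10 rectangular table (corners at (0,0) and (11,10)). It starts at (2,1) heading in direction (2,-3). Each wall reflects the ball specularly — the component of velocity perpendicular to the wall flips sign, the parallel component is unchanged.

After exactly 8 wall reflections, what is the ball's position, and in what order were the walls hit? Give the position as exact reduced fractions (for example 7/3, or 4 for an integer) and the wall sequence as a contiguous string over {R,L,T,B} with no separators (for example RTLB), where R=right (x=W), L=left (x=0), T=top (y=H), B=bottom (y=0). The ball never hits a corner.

Final position: (11,11/2)
Wall sequence: BTRBLTBR

1. t=1/3 → B at (8/3,0); v=(2,3)
2. t=10/3 → T at (28/3,10); v=(2,-3)
3. t=5/6 → R at (11,15/2); v=(-2,-3)
4. t=5/2 → B at (6,0); v=(-2,3)
5. t=3 → L at (0,9); v=(2,3)
6. t=1/3 → T at (2/3,10); v=(2,-3)
7. t=10/3 → B at (22/3,0); v=(2,3)
8. t=11/6 → R at (11,11/2); v=(-2,3)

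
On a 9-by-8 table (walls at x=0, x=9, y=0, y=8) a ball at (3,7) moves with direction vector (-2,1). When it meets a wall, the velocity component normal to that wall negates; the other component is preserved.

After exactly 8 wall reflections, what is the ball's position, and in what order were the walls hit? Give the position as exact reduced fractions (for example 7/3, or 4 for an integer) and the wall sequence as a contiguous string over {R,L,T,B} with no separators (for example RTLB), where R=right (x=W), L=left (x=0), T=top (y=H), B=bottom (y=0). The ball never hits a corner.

Final position: (0,11/2)
Wall sequence: TLRBLRTL

1. t=1 → T at (1,8); v=(-2,-1)
2. t=1/2 → L at (0,15/2); v=(2,-1)
3. t=9/2 → R at (9,3); v=(-2,-1)
4. t=3 → B at (3,0); v=(-2,1)
5. t=3/2 → L at (0,3/2); v=(2,1)
6. t=9/2 → R at (9,6); v=(-2,1)
7. t=2 → T at (5,8); v=(-2,-1)
8. t=5/2 → L at (0,11/2); v=(2,-1)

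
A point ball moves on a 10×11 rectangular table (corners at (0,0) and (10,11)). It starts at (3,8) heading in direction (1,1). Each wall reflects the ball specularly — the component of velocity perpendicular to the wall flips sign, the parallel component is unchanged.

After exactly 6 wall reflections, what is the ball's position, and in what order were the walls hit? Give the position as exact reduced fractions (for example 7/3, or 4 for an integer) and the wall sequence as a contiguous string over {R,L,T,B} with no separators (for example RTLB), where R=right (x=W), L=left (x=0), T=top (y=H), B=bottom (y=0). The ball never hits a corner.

1. t=3 → T at (6,11); v=(1,-1)
2. t=4 → R at (10,7); v=(-1,-1)
3. t=7 → B at (3,0); v=(-1,1)
4. t=3 → L at (0,3); v=(1,1)
5. t=8 → T at (8,11); v=(1,-1)
6. t=2 → R at (10,9); v=(-1,-1)

Final position: (10,9)
Wall sequence: TRBLTR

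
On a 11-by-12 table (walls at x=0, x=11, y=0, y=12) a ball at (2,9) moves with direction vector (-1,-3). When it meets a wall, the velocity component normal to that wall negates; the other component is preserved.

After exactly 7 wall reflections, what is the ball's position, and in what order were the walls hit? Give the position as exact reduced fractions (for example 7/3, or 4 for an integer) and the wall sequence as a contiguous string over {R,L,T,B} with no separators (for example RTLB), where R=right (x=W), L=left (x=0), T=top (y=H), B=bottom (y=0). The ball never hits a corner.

1. t=2 → L at (0,3); v=(1,-3)
2. t=1 → B at (1,0); v=(1,3)
3. t=4 → T at (5,12); v=(1,-3)
4. t=4 → B at (9,0); v=(1,3)
5. t=2 → R at (11,6); v=(-1,3)
6. t=2 → T at (9,12); v=(-1,-3)
7. t=4 → B at (5,0); v=(-1,3)

Final position: (5,0)
Wall sequence: LBTBRTB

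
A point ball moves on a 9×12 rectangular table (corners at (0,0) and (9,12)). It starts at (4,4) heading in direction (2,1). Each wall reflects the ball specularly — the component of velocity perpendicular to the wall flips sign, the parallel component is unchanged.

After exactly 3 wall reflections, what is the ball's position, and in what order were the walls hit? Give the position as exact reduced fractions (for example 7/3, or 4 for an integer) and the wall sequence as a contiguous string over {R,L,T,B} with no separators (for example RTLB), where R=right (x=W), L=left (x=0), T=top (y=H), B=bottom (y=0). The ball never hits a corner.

Final position: (2,12)
Wall sequence: RLT

1. t=5/2 → R at (9,13/2); v=(-2,1)
2. t=9/2 → L at (0,11); v=(2,1)
3. t=1 → T at (2,12); v=(2,-1)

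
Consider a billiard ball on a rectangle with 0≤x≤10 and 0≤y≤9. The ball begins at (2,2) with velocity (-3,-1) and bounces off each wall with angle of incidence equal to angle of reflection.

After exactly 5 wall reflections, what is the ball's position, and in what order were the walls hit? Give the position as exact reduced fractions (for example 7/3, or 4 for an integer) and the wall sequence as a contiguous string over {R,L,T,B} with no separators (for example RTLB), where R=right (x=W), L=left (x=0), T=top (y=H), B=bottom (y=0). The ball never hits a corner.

1. t=2/3 → L at (0,4/3); v=(3,-1)
2. t=4/3 → B at (4,0); v=(3,1)
3. t=2 → R at (10,2); v=(-3,1)
4. t=10/3 → L at (0,16/3); v=(3,1)
5. t=10/3 → R at (10,26/3); v=(-3,1)

Final position: (10,26/3)
Wall sequence: LBRLR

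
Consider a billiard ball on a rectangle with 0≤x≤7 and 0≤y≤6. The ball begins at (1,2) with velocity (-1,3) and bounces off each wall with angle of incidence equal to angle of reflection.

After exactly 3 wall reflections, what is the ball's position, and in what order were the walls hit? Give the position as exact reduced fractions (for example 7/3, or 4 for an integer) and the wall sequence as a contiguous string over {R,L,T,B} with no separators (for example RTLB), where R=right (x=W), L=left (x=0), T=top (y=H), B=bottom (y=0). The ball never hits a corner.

1. t=1 → L at (0,5); v=(1,3)
2. t=1/3 → T at (1/3,6); v=(1,-3)
3. t=2 → B at (7/3,0); v=(1,3)

Final position: (7/3,0)
Wall sequence: LTB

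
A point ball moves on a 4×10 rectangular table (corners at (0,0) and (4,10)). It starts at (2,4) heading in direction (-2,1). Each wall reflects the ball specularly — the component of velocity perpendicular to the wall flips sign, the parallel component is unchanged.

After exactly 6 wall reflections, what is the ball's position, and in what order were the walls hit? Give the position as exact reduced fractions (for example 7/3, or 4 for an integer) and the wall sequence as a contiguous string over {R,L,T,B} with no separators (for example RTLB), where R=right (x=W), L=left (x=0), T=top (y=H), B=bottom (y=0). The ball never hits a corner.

1. t=1 → L at (0,5); v=(2,1)
2. t=2 → R at (4,7); v=(-2,1)
3. t=2 → L at (0,9); v=(2,1)
4. t=1 → T at (2,10); v=(2,-1)
5. t=1 → R at (4,9); v=(-2,-1)
6. t=2 → L at (0,7); v=(2,-1)

Final position: (0,7)
Wall sequence: LRLTRL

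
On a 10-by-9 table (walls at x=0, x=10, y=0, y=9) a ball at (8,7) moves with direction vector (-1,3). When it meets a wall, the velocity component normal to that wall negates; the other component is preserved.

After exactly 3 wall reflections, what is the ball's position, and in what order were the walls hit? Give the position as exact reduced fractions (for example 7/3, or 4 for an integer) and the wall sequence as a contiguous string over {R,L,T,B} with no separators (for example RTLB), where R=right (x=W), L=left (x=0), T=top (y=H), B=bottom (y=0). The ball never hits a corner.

Final position: (4/3,9)
Wall sequence: TBT

1. t=2/3 → T at (22/3,9); v=(-1,-3)
2. t=3 → B at (13/3,0); v=(-1,3)
3. t=3 → T at (4/3,9); v=(-1,-3)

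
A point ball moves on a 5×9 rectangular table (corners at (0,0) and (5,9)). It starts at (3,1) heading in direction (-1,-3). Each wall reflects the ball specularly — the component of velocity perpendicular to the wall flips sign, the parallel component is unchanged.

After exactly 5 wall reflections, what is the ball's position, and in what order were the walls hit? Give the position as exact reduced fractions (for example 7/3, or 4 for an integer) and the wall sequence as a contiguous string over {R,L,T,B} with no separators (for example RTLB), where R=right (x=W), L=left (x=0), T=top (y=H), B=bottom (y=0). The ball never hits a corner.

1. t=1/3 → B at (8/3,0); v=(-1,3)
2. t=8/3 → L at (0,8); v=(1,3)
3. t=1/3 → T at (1/3,9); v=(1,-3)
4. t=3 → B at (10/3,0); v=(1,3)
5. t=5/3 → R at (5,5); v=(-1,3)

Final position: (5,5)
Wall sequence: BLTBR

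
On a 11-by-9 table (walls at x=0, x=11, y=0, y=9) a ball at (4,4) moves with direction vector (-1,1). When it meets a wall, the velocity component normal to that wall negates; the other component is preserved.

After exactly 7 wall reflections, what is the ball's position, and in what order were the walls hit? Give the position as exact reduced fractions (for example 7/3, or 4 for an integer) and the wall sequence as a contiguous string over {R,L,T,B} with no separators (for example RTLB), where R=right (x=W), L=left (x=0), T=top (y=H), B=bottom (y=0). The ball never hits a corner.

1. t=4 → L at (0,8); v=(1,1)
2. t=1 → T at (1,9); v=(1,-1)
3. t=9 → B at (10,0); v=(1,1)
4. t=1 → R at (11,1); v=(-1,1)
5. t=8 → T at (3,9); v=(-1,-1)
6. t=3 → L at (0,6); v=(1,-1)
7. t=6 → B at (6,0); v=(1,1)

Final position: (6,0)
Wall sequence: LTBRTLB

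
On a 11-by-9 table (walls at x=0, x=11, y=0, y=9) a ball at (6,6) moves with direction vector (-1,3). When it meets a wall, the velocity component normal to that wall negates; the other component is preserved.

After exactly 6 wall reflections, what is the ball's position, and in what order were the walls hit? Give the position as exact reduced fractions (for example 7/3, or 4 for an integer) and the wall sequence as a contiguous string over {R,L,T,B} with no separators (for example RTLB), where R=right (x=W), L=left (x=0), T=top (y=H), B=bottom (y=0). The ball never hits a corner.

Final position: (7,9)
Wall sequence: TBLTBT

1. t=1 → T at (5,9); v=(-1,-3)
2. t=3 → B at (2,0); v=(-1,3)
3. t=2 → L at (0,6); v=(1,3)
4. t=1 → T at (1,9); v=(1,-3)
5. t=3 → B at (4,0); v=(1,3)
6. t=3 → T at (7,9); v=(1,-3)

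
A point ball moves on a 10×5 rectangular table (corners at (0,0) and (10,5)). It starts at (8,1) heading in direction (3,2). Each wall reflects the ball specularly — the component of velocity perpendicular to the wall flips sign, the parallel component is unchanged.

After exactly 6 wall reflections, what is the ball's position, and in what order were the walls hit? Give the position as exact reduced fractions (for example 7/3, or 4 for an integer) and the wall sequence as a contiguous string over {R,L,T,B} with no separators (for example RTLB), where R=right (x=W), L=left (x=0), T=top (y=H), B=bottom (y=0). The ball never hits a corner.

Final position: (10,13/3)
Wall sequence: RTLBTR

1. t=2/3 → R at (10,7/3); v=(-3,2)
2. t=4/3 → T at (6,5); v=(-3,-2)
3. t=2 → L at (0,1); v=(3,-2)
4. t=1/2 → B at (3/2,0); v=(3,2)
5. t=5/2 → T at (9,5); v=(3,-2)
6. t=1/3 → R at (10,13/3); v=(-3,-2)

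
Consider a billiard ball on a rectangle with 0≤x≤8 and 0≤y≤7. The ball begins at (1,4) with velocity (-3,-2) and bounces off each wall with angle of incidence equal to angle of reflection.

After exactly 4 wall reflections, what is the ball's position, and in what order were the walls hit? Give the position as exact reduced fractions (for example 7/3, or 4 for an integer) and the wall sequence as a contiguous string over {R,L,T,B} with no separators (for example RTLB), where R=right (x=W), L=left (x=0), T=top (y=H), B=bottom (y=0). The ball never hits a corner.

Final position: (1/2,7)
Wall sequence: LBRT

1. t=1/3 → L at (0,10/3); v=(3,-2)
2. t=5/3 → B at (5,0); v=(3,2)
3. t=1 → R at (8,2); v=(-3,2)
4. t=5/2 → T at (1/2,7); v=(-3,-2)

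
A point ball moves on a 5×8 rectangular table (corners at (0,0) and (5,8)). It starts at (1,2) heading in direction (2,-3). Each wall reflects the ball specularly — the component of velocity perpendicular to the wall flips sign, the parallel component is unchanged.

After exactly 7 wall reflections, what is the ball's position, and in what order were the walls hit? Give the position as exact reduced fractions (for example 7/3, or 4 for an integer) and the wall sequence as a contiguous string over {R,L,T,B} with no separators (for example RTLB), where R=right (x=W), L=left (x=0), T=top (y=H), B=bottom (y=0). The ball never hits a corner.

Final position: (5/3,8)
Wall sequence: BRTLBRT

1. t=2/3 → B at (7/3,0); v=(2,3)
2. t=4/3 → R at (5,4); v=(-2,3)
3. t=4/3 → T at (7/3,8); v=(-2,-3)
4. t=7/6 → L at (0,9/2); v=(2,-3)
5. t=3/2 → B at (3,0); v=(2,3)
6. t=1 → R at (5,3); v=(-2,3)
7. t=5/3 → T at (5/3,8); v=(-2,-3)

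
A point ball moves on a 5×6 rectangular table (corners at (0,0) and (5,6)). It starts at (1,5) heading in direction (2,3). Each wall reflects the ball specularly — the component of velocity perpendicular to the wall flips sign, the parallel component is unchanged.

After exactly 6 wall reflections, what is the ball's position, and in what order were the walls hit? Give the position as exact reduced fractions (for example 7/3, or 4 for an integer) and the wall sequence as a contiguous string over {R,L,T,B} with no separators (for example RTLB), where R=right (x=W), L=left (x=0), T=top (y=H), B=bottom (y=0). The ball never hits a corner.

1. t=1/3 → T at (5/3,6); v=(2,-3)
2. t=5/3 → R at (5,1); v=(-2,-3)
3. t=1/3 → B at (13/3,0); v=(-2,3)
4. t=2 → T at (1/3,6); v=(-2,-3)
5. t=1/6 → L at (0,11/2); v=(2,-3)
6. t=11/6 → B at (11/3,0); v=(2,3)

Final position: (11/3,0)
Wall sequence: TRBTLB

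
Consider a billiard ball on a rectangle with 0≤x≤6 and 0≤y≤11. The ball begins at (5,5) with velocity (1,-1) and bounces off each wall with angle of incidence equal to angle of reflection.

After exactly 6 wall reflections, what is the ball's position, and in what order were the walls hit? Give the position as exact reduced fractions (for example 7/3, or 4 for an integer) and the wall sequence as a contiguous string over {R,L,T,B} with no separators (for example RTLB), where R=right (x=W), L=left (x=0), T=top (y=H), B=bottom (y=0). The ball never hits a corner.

Final position: (0,8)
Wall sequence: RBLRTL

1. t=1 → R at (6,4); v=(-1,-1)
2. t=4 → B at (2,0); v=(-1,1)
3. t=2 → L at (0,2); v=(1,1)
4. t=6 → R at (6,8); v=(-1,1)
5. t=3 → T at (3,11); v=(-1,-1)
6. t=3 → L at (0,8); v=(1,-1)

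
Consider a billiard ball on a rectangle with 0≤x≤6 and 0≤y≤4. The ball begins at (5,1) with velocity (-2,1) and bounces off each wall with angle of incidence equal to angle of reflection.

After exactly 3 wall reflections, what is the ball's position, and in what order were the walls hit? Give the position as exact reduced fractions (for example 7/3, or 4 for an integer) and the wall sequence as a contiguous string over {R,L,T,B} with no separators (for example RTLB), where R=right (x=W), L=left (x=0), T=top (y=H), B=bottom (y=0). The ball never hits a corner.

1. t=5/2 → L at (0,7/2); v=(2,1)
2. t=1/2 → T at (1,4); v=(2,-1)
3. t=5/2 → R at (6,3/2); v=(-2,-1)

Final position: (6,3/2)
Wall sequence: LTR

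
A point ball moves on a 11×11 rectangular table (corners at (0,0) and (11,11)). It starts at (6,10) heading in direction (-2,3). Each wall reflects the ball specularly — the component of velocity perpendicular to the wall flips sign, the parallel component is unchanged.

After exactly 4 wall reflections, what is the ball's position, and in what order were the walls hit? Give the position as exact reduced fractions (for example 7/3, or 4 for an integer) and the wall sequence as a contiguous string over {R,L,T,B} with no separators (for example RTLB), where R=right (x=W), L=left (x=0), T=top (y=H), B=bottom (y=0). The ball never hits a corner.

Final position: (28/3,11)
Wall sequence: TLBT

1. t=1/3 → T at (16/3,11); v=(-2,-3)
2. t=8/3 → L at (0,3); v=(2,-3)
3. t=1 → B at (2,0); v=(2,3)
4. t=11/3 → T at (28/3,11); v=(2,-3)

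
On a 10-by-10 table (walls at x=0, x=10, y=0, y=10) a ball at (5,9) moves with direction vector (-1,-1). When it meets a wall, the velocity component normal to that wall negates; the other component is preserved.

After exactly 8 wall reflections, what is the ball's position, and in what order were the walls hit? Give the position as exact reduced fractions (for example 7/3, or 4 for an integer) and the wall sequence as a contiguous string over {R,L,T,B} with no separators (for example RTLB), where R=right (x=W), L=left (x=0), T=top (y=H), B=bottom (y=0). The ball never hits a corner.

Final position: (6,10)
Wall sequence: LBRTLBRT

1. t=5 → L at (0,4); v=(1,-1)
2. t=4 → B at (4,0); v=(1,1)
3. t=6 → R at (10,6); v=(-1,1)
4. t=4 → T at (6,10); v=(-1,-1)
5. t=6 → L at (0,4); v=(1,-1)
6. t=4 → B at (4,0); v=(1,1)
7. t=6 → R at (10,6); v=(-1,1)
8. t=4 → T at (6,10); v=(-1,-1)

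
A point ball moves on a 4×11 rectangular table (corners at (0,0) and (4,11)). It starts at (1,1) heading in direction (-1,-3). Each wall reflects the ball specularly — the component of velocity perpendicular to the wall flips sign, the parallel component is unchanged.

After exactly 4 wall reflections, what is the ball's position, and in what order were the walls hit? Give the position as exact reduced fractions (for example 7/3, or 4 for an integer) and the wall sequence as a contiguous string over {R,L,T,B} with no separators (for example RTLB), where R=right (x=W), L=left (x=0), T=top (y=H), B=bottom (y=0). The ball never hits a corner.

Final position: (4,8)
Wall sequence: BLTR

1. t=1/3 → B at (2/3,0); v=(-1,3)
2. t=2/3 → L at (0,2); v=(1,3)
3. t=3 → T at (3,11); v=(1,-3)
4. t=1 → R at (4,8); v=(-1,-3)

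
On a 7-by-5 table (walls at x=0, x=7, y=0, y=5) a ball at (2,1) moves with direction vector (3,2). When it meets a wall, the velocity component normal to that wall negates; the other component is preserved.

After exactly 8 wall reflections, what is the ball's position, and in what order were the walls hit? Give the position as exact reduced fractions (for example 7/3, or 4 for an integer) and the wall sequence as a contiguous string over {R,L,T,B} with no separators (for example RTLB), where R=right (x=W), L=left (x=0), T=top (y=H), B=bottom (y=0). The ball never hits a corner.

Final position: (5/2,0)
Wall sequence: RTLBRTLB

1. t=5/3 → R at (7,13/3); v=(-3,2)
2. t=1/3 → T at (6,5); v=(-3,-2)
3. t=2 → L at (0,1); v=(3,-2)
4. t=1/2 → B at (3/2,0); v=(3,2)
5. t=11/6 → R at (7,11/3); v=(-3,2)
6. t=2/3 → T at (5,5); v=(-3,-2)
7. t=5/3 → L at (0,5/3); v=(3,-2)
8. t=5/6 → B at (5/2,0); v=(3,2)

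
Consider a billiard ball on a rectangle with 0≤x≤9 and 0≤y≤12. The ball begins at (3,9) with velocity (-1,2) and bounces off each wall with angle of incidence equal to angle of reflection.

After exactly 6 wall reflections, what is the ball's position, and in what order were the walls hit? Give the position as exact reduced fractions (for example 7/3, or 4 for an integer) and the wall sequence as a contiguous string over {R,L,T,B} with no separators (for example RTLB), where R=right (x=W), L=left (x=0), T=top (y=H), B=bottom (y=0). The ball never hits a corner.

1. t=3/2 → T at (3/2,12); v=(-1,-2)
2. t=3/2 → L at (0,9); v=(1,-2)
3. t=9/2 → B at (9/2,0); v=(1,2)
4. t=9/2 → R at (9,9); v=(-1,2)
5. t=3/2 → T at (15/2,12); v=(-1,-2)
6. t=6 → B at (3/2,0); v=(-1,2)

Final position: (3/2,0)
Wall sequence: TLBRTB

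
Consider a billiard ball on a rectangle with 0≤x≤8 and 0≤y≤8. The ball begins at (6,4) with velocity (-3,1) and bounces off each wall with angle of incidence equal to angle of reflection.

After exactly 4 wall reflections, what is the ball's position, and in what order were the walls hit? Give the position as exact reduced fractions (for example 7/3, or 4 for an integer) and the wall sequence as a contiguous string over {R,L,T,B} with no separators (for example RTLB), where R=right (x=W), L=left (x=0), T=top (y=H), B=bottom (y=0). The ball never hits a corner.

Final position: (0,14/3)
Wall sequence: LTRL

1. t=2 → L at (0,6); v=(3,1)
2. t=2 → T at (6,8); v=(3,-1)
3. t=2/3 → R at (8,22/3); v=(-3,-1)
4. t=8/3 → L at (0,14/3); v=(3,-1)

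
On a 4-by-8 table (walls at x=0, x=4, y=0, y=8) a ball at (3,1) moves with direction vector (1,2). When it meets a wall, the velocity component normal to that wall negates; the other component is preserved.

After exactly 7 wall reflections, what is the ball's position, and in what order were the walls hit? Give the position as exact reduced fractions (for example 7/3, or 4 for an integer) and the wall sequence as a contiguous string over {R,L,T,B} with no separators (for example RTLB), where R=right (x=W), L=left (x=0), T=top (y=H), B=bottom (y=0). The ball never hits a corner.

Final position: (0,5)
Wall sequence: RTLBRTL

1. t=1 → R at (4,3); v=(-1,2)
2. t=5/2 → T at (3/2,8); v=(-1,-2)
3. t=3/2 → L at (0,5); v=(1,-2)
4. t=5/2 → B at (5/2,0); v=(1,2)
5. t=3/2 → R at (4,3); v=(-1,2)
6. t=5/2 → T at (3/2,8); v=(-1,-2)
7. t=3/2 → L at (0,5); v=(1,-2)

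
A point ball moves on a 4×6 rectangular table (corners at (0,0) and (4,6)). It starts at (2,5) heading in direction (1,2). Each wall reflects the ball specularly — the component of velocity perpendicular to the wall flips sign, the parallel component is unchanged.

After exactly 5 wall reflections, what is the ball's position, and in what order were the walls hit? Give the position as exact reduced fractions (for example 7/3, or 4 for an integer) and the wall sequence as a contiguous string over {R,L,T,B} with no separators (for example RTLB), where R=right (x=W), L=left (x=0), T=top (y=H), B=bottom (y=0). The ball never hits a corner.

Final position: (1/2,6)
Wall sequence: TRBLT

1. t=1/2 → T at (5/2,6); v=(1,-2)
2. t=3/2 → R at (4,3); v=(-1,-2)
3. t=3/2 → B at (5/2,0); v=(-1,2)
4. t=5/2 → L at (0,5); v=(1,2)
5. t=1/2 → T at (1/2,6); v=(1,-2)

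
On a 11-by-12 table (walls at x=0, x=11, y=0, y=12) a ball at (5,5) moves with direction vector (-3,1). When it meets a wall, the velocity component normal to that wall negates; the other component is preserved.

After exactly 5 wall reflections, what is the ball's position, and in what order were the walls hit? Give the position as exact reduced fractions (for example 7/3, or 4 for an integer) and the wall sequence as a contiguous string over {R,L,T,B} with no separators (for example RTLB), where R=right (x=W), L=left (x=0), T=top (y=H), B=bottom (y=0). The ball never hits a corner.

Final position: (11,19/3)
Wall sequence: LRTLR

1. t=5/3 → L at (0,20/3); v=(3,1)
2. t=11/3 → R at (11,31/3); v=(-3,1)
3. t=5/3 → T at (6,12); v=(-3,-1)
4. t=2 → L at (0,10); v=(3,-1)
5. t=11/3 → R at (11,19/3); v=(-3,-1)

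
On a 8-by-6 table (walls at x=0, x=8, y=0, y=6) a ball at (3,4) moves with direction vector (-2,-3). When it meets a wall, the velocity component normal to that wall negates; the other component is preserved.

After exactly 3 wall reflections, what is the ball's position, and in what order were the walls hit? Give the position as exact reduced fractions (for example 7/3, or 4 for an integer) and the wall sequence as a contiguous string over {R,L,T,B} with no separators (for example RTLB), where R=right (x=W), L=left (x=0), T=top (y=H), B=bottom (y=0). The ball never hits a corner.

1. t=4/3 → B at (1/3,0); v=(-2,3)
2. t=1/6 → L at (0,1/2); v=(2,3)
3. t=11/6 → T at (11/3,6); v=(2,-3)

Final position: (11/3,6)
Wall sequence: BLT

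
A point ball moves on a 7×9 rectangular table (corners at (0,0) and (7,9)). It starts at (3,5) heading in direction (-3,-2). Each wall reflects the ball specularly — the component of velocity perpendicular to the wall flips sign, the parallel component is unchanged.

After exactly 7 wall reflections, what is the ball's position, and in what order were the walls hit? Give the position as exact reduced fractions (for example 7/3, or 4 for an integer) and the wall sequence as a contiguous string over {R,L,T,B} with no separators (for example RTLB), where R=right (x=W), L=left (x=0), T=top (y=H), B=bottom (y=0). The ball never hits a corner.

1. t=1 → L at (0,3); v=(3,-2)
2. t=3/2 → B at (9/2,0); v=(3,2)
3. t=5/6 → R at (7,5/3); v=(-3,2)
4. t=7/3 → L at (0,19/3); v=(3,2)
5. t=4/3 → T at (4,9); v=(3,-2)
6. t=1 → R at (7,7); v=(-3,-2)
7. t=7/3 → L at (0,7/3); v=(3,-2)

Final position: (0,7/3)
Wall sequence: LBRLTRL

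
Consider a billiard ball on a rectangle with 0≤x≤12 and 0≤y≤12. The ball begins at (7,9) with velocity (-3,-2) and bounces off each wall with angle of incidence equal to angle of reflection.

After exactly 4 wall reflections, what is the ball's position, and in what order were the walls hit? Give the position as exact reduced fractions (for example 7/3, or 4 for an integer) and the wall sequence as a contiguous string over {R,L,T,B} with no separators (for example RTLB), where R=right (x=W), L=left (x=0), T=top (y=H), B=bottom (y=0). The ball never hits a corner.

1. t=7/3 → L at (0,13/3); v=(3,-2)
2. t=13/6 → B at (13/2,0); v=(3,2)
3. t=11/6 → R at (12,11/3); v=(-3,2)
4. t=4 → L at (0,35/3); v=(3,2)

Final position: (0,35/3)
Wall sequence: LBRL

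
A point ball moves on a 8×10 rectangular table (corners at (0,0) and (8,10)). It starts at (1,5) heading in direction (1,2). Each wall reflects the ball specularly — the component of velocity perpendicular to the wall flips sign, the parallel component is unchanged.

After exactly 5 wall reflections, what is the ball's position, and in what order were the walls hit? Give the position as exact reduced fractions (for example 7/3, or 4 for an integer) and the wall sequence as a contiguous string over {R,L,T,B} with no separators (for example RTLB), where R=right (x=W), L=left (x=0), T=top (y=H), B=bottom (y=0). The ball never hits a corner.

Final position: (0,5)
Wall sequence: TRBTL

1. t=5/2 → T at (7/2,10); v=(1,-2)
2. t=9/2 → R at (8,1); v=(-1,-2)
3. t=1/2 → B at (15/2,0); v=(-1,2)
4. t=5 → T at (5/2,10); v=(-1,-2)
5. t=5/2 → L at (0,5); v=(1,-2)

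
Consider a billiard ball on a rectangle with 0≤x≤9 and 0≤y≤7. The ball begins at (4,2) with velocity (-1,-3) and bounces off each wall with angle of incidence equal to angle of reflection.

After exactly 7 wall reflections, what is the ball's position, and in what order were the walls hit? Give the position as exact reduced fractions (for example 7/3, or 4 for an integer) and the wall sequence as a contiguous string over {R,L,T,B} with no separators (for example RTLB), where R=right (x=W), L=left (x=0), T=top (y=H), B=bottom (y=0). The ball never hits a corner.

1. t=2/3 → B at (10/3,0); v=(-1,3)
2. t=7/3 → T at (1,7); v=(-1,-3)
3. t=1 → L at (0,4); v=(1,-3)
4. t=4/3 → B at (4/3,0); v=(1,3)
5. t=7/3 → T at (11/3,7); v=(1,-3)
6. t=7/3 → B at (6,0); v=(1,3)
7. t=7/3 → T at (25/3,7); v=(1,-3)

Final position: (25/3,7)
Wall sequence: BTLBTBT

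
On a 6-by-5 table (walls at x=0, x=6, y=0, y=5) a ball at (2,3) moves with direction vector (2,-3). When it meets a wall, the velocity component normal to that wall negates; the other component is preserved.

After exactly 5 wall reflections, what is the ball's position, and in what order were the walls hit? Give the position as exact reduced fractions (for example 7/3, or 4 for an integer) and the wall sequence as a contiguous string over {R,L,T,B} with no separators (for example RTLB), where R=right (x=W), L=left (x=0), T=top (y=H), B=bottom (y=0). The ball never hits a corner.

Final position: (0,2)
Wall sequence: BRTBL

1. t=1 → B at (4,0); v=(2,3)
2. t=1 → R at (6,3); v=(-2,3)
3. t=2/3 → T at (14/3,5); v=(-2,-3)
4. t=5/3 → B at (4/3,0); v=(-2,3)
5. t=2/3 → L at (0,2); v=(2,3)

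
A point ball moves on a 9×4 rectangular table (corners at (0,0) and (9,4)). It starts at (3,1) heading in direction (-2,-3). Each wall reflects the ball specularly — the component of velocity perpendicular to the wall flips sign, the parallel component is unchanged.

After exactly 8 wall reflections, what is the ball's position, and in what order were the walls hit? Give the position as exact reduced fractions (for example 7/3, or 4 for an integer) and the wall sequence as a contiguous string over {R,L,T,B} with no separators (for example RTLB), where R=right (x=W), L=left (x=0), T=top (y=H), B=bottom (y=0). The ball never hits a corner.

Final position: (7,4)
Wall sequence: BLTBTBRT

1. t=1/3 → B at (7/3,0); v=(-2,3)
2. t=7/6 → L at (0,7/2); v=(2,3)
3. t=1/6 → T at (1/3,4); v=(2,-3)
4. t=4/3 → B at (3,0); v=(2,3)
5. t=4/3 → T at (17/3,4); v=(2,-3)
6. t=4/3 → B at (25/3,0); v=(2,3)
7. t=1/3 → R at (9,1); v=(-2,3)
8. t=1 → T at (7,4); v=(-2,-3)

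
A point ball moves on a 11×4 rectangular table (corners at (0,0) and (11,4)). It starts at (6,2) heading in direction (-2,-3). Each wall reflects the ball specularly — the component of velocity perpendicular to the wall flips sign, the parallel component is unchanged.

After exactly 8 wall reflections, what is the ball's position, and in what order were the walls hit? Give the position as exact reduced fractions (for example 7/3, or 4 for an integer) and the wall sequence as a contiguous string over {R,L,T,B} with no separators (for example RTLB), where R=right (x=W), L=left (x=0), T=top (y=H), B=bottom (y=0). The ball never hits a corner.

1. t=2/3 → B at (14/3,0); v=(-2,3)
2. t=4/3 → T at (2,4); v=(-2,-3)
3. t=1 → L at (0,1); v=(2,-3)
4. t=1/3 → B at (2/3,0); v=(2,3)
5. t=4/3 → T at (10/3,4); v=(2,-3)
6. t=4/3 → B at (6,0); v=(2,3)
7. t=4/3 → T at (26/3,4); v=(2,-3)
8. t=7/6 → R at (11,1/2); v=(-2,-3)

Final position: (11,1/2)
Wall sequence: BTLBTBTR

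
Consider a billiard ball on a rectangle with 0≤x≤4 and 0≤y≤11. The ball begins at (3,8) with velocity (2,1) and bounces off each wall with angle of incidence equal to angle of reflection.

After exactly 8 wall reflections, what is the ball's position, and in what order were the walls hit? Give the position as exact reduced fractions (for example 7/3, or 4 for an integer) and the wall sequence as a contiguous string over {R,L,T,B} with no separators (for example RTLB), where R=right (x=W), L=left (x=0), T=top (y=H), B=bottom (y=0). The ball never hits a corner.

Final position: (4,3/2)
Wall sequence: RLTRLRLR

1. t=1/2 → R at (4,17/2); v=(-2,1)
2. t=2 → L at (0,21/2); v=(2,1)
3. t=1/2 → T at (1,11); v=(2,-1)
4. t=3/2 → R at (4,19/2); v=(-2,-1)
5. t=2 → L at (0,15/2); v=(2,-1)
6. t=2 → R at (4,11/2); v=(-2,-1)
7. t=2 → L at (0,7/2); v=(2,-1)
8. t=2 → R at (4,3/2); v=(-2,-1)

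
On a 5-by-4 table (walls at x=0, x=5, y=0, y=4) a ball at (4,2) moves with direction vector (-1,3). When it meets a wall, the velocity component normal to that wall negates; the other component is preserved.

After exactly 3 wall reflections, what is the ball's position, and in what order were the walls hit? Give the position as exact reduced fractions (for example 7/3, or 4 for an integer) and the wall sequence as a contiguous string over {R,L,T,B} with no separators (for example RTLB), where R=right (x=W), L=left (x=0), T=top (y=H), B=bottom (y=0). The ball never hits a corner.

Final position: (2/3,4)
Wall sequence: TBT

1. t=2/3 → T at (10/3,4); v=(-1,-3)
2. t=4/3 → B at (2,0); v=(-1,3)
3. t=4/3 → T at (2/3,4); v=(-1,-3)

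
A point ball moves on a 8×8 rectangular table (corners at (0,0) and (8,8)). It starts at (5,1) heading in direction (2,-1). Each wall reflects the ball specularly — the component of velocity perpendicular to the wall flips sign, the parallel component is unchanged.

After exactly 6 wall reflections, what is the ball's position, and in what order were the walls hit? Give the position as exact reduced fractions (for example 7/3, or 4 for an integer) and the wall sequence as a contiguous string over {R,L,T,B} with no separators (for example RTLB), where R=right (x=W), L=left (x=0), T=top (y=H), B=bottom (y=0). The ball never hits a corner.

Final position: (0,7/2)
Wall sequence: BRLTRL

1. t=1 → B at (7,0); v=(2,1)
2. t=1/2 → R at (8,1/2); v=(-2,1)
3. t=4 → L at (0,9/2); v=(2,1)
4. t=7/2 → T at (7,8); v=(2,-1)
5. t=1/2 → R at (8,15/2); v=(-2,-1)
6. t=4 → L at (0,7/2); v=(2,-1)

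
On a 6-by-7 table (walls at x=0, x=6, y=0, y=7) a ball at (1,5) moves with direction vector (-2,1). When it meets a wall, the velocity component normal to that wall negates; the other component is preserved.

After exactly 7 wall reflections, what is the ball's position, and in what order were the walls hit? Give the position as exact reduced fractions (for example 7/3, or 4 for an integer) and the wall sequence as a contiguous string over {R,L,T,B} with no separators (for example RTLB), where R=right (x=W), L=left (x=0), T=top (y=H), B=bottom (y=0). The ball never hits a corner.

Final position: (0,7/2)
Wall sequence: LTRLBRL

1. t=1/2 → L at (0,11/2); v=(2,1)
2. t=3/2 → T at (3,7); v=(2,-1)
3. t=3/2 → R at (6,11/2); v=(-2,-1)
4. t=3 → L at (0,5/2); v=(2,-1)
5. t=5/2 → B at (5,0); v=(2,1)
6. t=1/2 → R at (6,1/2); v=(-2,1)
7. t=3 → L at (0,7/2); v=(2,1)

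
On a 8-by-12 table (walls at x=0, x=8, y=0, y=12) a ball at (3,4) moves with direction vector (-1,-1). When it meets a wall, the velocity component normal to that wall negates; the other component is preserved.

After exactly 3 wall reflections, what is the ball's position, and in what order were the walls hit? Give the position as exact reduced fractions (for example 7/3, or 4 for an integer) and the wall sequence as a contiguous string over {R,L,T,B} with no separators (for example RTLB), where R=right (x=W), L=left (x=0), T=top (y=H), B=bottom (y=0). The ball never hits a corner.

Final position: (8,7)
Wall sequence: LBR

1. t=3 → L at (0,1); v=(1,-1)
2. t=1 → B at (1,0); v=(1,1)
3. t=7 → R at (8,7); v=(-1,1)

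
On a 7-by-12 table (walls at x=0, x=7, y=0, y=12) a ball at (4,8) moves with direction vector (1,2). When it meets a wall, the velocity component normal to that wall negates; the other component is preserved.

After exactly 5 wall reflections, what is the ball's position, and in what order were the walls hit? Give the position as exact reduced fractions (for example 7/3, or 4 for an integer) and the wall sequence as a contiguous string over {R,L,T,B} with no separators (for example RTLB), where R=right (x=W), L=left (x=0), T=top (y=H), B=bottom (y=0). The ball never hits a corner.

Final position: (4,12)
Wall sequence: TRBLT

1. t=2 → T at (6,12); v=(1,-2)
2. t=1 → R at (7,10); v=(-1,-2)
3. t=5 → B at (2,0); v=(-1,2)
4. t=2 → L at (0,4); v=(1,2)
5. t=4 → T at (4,12); v=(1,-2)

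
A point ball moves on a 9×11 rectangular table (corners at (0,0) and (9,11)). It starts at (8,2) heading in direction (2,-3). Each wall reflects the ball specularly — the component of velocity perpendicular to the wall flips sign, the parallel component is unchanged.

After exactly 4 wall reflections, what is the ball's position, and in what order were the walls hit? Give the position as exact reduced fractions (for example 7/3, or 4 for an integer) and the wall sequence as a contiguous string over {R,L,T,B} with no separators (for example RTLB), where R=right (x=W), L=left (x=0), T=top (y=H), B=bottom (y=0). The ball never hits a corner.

Final position: (0,9)
Wall sequence: RBTL

1. t=1/2 → R at (9,1/2); v=(-2,-3)
2. t=1/6 → B at (26/3,0); v=(-2,3)
3. t=11/3 → T at (4/3,11); v=(-2,-3)
4. t=2/3 → L at (0,9); v=(2,-3)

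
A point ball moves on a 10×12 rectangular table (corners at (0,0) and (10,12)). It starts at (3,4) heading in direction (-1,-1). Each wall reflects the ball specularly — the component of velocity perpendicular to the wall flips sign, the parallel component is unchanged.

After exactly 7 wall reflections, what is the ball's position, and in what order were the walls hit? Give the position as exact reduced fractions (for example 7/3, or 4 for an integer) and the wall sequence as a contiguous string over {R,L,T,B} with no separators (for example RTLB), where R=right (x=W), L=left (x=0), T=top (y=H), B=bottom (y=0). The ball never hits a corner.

1. t=3 → L at (0,1); v=(1,-1)
2. t=1 → B at (1,0); v=(1,1)
3. t=9 → R at (10,9); v=(-1,1)
4. t=3 → T at (7,12); v=(-1,-1)
5. t=7 → L at (0,5); v=(1,-1)
6. t=5 → B at (5,0); v=(1,1)
7. t=5 → R at (10,5); v=(-1,1)

Final position: (10,5)
Wall sequence: LBRTLBR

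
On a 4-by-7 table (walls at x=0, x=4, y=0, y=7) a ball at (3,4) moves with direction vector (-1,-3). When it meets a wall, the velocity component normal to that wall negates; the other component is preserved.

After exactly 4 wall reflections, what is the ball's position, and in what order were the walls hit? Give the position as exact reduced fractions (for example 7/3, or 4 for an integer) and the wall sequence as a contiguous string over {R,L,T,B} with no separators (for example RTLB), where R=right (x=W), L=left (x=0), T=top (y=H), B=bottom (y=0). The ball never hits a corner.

1. t=4/3 → B at (5/3,0); v=(-1,3)
2. t=5/3 → L at (0,5); v=(1,3)
3. t=2/3 → T at (2/3,7); v=(1,-3)
4. t=7/3 → B at (3,0); v=(1,3)

Final position: (3,0)
Wall sequence: BLTB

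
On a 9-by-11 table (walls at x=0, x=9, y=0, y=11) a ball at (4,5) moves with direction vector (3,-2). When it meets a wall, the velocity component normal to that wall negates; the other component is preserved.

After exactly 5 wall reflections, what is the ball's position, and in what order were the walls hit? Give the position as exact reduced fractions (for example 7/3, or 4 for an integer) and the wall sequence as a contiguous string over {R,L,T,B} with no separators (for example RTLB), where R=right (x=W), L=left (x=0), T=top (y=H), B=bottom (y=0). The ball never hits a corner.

1. t=5/3 → R at (9,5/3); v=(-3,-2)
2. t=5/6 → B at (13/2,0); v=(-3,2)
3. t=13/6 → L at (0,13/3); v=(3,2)
4. t=3 → R at (9,31/3); v=(-3,2)
5. t=1/3 → T at (8,11); v=(-3,-2)

Final position: (8,11)
Wall sequence: RBLRT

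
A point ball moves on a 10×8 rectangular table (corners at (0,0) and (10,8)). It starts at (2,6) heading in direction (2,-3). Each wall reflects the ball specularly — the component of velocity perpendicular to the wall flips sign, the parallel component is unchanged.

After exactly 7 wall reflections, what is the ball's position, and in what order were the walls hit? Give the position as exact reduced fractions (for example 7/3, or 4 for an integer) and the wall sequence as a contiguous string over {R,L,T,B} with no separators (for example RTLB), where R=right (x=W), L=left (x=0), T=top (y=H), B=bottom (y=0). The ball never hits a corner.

1. t=2 → B at (6,0); v=(2,3)
2. t=2 → R at (10,6); v=(-2,3)
3. t=2/3 → T at (26/3,8); v=(-2,-3)
4. t=8/3 → B at (10/3,0); v=(-2,3)
5. t=5/3 → L at (0,5); v=(2,3)
6. t=1 → T at (2,8); v=(2,-3)
7. t=8/3 → B at (22/3,0); v=(2,3)

Final position: (22/3,0)
Wall sequence: BRTBLTB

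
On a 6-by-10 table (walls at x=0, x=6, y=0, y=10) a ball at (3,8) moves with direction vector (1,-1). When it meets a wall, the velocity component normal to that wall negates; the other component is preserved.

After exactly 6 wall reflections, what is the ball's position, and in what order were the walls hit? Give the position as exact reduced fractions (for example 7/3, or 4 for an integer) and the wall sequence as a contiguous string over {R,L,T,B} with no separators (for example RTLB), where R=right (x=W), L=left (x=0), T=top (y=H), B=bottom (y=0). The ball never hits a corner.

1. t=3 → R at (6,5); v=(-1,-1)
2. t=5 → B at (1,0); v=(-1,1)
3. t=1 → L at (0,1); v=(1,1)
4. t=6 → R at (6,7); v=(-1,1)
5. t=3 → T at (3,10); v=(-1,-1)
6. t=3 → L at (0,7); v=(1,-1)

Final position: (0,7)
Wall sequence: RBLRTL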